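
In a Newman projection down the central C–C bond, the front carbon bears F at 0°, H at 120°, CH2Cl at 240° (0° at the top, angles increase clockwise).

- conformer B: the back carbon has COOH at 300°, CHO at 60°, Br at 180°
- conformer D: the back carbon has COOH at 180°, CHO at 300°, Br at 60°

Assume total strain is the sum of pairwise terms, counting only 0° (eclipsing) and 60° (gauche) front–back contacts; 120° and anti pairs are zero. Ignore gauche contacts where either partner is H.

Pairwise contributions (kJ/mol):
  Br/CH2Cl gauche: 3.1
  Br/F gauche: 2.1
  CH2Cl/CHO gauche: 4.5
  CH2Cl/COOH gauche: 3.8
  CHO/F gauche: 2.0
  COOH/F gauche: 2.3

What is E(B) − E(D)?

B is staggered. F at 0° is gauche with COOH at 300° (2.3); F at 0° is gauche with CHO at 60° (2.0); CH2Cl at 240° is gauche with COOH at 300° (3.8); CH2Cl at 240° is gauche with Br at 180° (3.1). Total 11.2 kJ/mol.
D is staggered. F at 0° is gauche with CHO at 300° (2.0); F at 0° is gauche with Br at 60° (2.1); CH2Cl at 240° is gauche with COOH at 180° (3.8); CH2Cl at 240° is gauche with CHO at 300° (4.5). Total 12.4 kJ/mol.
E(B) − E(D) = 11.2 − 12.4 = -1.2 kJ/mol.

-1.2 kJ/mol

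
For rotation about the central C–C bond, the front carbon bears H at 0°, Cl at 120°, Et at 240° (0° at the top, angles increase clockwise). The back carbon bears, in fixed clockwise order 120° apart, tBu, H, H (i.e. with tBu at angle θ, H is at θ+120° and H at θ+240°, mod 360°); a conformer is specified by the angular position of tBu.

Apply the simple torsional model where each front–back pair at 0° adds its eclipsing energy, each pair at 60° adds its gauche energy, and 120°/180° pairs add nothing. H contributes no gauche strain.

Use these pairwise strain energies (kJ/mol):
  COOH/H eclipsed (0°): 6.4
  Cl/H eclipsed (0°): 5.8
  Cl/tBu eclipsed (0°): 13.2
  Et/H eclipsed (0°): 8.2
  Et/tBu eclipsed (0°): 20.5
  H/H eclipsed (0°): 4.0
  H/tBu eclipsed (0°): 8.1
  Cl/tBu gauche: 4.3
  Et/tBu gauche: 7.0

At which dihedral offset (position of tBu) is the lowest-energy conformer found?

tBu at 0° (eclipsed): H–tBu eclipsed, Cl–H eclipsed, Et–H eclipsed; 8.1 + 5.8 + 8.2 = 22.1 kJ/mol.
tBu at 60° (staggered): Cl–tBu gauche; 4.3 = 4.3 kJ/mol.
tBu at 120° (eclipsed): H–H eclipsed, Cl–tBu eclipsed, Et–H eclipsed; 4.0 + 13.2 + 8.2 = 25.4 kJ/mol.
tBu at 180° (staggered): Cl–tBu gauche, Et–tBu gauche; 4.3 + 7.0 = 11.3 kJ/mol.
tBu at 240° (eclipsed): H–H eclipsed, Cl–H eclipsed, Et–tBu eclipsed; 4.0 + 5.8 + 20.5 = 30.3 kJ/mol.
tBu at 300° (staggered): Et–tBu gauche; 7.0 = 7.0 kJ/mol.
The minimum (4.3 kJ/mol) occurs with tBu at 60°.

60°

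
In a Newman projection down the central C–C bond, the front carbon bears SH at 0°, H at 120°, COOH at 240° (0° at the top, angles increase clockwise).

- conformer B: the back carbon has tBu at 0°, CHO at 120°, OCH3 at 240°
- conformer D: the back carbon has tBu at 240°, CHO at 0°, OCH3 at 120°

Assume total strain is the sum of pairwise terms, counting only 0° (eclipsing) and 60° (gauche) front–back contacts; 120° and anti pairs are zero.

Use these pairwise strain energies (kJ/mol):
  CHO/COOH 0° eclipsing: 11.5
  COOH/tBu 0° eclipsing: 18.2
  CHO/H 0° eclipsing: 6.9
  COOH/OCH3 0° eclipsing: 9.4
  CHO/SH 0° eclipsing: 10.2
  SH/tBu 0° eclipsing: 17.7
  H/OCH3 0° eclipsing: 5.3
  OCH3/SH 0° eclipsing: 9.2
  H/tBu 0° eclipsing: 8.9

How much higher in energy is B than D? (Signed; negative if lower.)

+0.3 kJ/mol

B (eclipsed): SH(0°)/tBu(0°) eclipsed 17.7; H(120°)/CHO(120°) eclipsed 6.9; COOH(240°)/OCH3(240°) eclipsed 9.4 → 34.0 kJ/mol.
D (eclipsed): SH(0°)/CHO(0°) eclipsed 10.2; H(120°)/OCH3(120°) eclipsed 5.3; COOH(240°)/tBu(240°) eclipsed 18.2 → 33.7 kJ/mol.
E(B) − E(D) = 34.0 − 33.7 = +0.3 kJ/mol.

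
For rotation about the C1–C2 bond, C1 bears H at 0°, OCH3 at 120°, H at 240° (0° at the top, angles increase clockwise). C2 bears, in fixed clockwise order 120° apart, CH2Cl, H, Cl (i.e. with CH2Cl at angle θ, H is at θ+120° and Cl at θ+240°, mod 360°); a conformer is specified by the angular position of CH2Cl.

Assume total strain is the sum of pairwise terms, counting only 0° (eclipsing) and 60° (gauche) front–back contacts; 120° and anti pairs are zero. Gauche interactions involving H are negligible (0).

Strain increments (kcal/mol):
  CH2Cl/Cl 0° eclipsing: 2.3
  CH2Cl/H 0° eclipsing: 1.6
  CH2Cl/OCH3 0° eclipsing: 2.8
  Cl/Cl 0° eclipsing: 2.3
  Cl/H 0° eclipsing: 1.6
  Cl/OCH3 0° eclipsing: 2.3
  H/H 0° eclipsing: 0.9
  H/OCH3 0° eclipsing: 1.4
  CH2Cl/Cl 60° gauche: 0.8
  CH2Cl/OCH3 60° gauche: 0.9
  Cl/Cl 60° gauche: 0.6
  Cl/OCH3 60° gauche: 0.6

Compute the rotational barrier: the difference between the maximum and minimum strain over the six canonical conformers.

CH2Cl at 0° (eclipsed): H(0°)/CH2Cl(0°) eclipsed 1.6; OCH3(120°)/H(120°) eclipsed 1.4; H(240°)/Cl(240°) eclipsed 1.6 → 4.6 kcal/mol.
CH2Cl at 60° (staggered): OCH3(120°)/CH2Cl(60°) gauche 0.9 → 0.9 kcal/mol.
CH2Cl at 120° (eclipsed): H(0°)/Cl(0°) eclipsed 1.6; OCH3(120°)/CH2Cl(120°) eclipsed 2.8; H(240°)/H(240°) eclipsed 0.9 → 5.3 kcal/mol.
CH2Cl at 180° (staggered): OCH3(120°)/CH2Cl(180°) gauche 0.9; OCH3(120°)/Cl(60°) gauche 0.6 → 1.5 kcal/mol.
CH2Cl at 240° (eclipsed): H(0°)/H(0°) eclipsed 0.9; OCH3(120°)/Cl(120°) eclipsed 2.3; H(240°)/CH2Cl(240°) eclipsed 1.6 → 4.8 kcal/mol.
CH2Cl at 300° (staggered): OCH3(120°)/Cl(180°) gauche 0.6 → 0.6 kcal/mol.
Max at 120° (5.3 kcal/mol), min at 300° (0.6 kcal/mol); barrier = 4.7 kcal/mol.

4.7 kcal/mol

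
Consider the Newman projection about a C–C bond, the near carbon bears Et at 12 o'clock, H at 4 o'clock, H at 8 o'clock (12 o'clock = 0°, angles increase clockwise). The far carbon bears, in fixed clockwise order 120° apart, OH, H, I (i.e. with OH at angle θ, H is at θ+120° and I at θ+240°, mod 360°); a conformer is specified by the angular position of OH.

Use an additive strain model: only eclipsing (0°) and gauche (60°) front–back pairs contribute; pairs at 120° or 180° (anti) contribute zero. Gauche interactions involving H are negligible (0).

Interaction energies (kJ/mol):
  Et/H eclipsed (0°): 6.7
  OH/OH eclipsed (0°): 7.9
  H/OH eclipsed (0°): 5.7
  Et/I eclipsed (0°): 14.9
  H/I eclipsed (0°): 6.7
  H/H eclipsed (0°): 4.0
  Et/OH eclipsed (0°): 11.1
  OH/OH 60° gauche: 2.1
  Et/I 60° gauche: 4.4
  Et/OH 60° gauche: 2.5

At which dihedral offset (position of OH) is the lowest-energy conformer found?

OH at 0° (eclipsed): Et(0°)/OH(0°) eclipsed 11.1; H(120°)/H(120°) eclipsed 4.0; H(240°)/I(240°) eclipsed 6.7 → 21.8 kJ/mol.
OH at 60° (staggered): Et(0°)/OH(60°) gauche 2.5; Et(0°)/I(300°) gauche 4.4 → 6.9 kJ/mol.
OH at 120° (eclipsed): Et(0°)/I(0°) eclipsed 14.9; H(120°)/OH(120°) eclipsed 5.7; H(240°)/H(240°) eclipsed 4.0 → 24.6 kJ/mol.
OH at 180° (staggered): Et(0°)/I(60°) gauche 4.4 → 4.4 kJ/mol.
OH at 240° (eclipsed): Et(0°)/H(0°) eclipsed 6.7; H(120°)/I(120°) eclipsed 6.7; H(240°)/OH(240°) eclipsed 5.7 → 19.1 kJ/mol.
OH at 300° (staggered): Et(0°)/OH(300°) gauche 2.5 → 2.5 kJ/mol.
The minimum (2.5 kJ/mol) occurs with OH at 300°.

300°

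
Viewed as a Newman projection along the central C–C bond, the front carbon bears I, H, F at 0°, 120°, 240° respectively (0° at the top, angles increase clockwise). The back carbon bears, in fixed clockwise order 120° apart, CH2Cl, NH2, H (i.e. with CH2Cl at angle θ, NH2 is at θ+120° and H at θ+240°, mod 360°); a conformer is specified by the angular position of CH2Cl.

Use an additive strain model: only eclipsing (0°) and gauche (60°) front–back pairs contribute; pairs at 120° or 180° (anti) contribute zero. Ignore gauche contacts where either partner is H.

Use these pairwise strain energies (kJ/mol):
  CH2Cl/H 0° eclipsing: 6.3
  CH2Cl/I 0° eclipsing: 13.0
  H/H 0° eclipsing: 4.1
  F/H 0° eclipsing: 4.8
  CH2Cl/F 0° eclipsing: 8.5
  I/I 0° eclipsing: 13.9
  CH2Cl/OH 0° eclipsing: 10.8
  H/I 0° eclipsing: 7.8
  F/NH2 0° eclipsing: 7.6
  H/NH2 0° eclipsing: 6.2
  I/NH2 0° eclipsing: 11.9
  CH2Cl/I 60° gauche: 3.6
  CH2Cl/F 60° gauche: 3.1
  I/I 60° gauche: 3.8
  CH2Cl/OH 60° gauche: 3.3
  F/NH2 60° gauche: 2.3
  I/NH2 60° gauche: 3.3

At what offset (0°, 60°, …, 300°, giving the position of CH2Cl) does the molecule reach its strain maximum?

240°

CH2Cl at 0° (eclipsed): I(0°)/CH2Cl(0°) eclipsed 13.0; H(120°)/NH2(120°) eclipsed 6.2; F(240°)/H(240°) eclipsed 4.8 → 24.0 kJ/mol.
CH2Cl at 60° (staggered): I(0°)/CH2Cl(60°) gauche 3.6; F(240°)/NH2(180°) gauche 2.3 → 5.9 kJ/mol.
CH2Cl at 120° (eclipsed): I(0°)/H(0°) eclipsed 7.8; H(120°)/CH2Cl(120°) eclipsed 6.3; F(240°)/NH2(240°) eclipsed 7.6 → 21.7 kJ/mol.
CH2Cl at 180° (staggered): I(0°)/NH2(300°) gauche 3.3; F(240°)/CH2Cl(180°) gauche 3.1; F(240°)/NH2(300°) gauche 2.3 → 8.7 kJ/mol.
CH2Cl at 240° (eclipsed): I(0°)/NH2(0°) eclipsed 11.9; H(120°)/H(120°) eclipsed 4.1; F(240°)/CH2Cl(240°) eclipsed 8.5 → 24.5 kJ/mol.
CH2Cl at 300° (staggered): I(0°)/CH2Cl(300°) gauche 3.6; I(0°)/NH2(60°) gauche 3.3; F(240°)/CH2Cl(300°) gauche 3.1 → 10.0 kJ/mol.
The maximum (24.5 kJ/mol) occurs with CH2Cl at 240°.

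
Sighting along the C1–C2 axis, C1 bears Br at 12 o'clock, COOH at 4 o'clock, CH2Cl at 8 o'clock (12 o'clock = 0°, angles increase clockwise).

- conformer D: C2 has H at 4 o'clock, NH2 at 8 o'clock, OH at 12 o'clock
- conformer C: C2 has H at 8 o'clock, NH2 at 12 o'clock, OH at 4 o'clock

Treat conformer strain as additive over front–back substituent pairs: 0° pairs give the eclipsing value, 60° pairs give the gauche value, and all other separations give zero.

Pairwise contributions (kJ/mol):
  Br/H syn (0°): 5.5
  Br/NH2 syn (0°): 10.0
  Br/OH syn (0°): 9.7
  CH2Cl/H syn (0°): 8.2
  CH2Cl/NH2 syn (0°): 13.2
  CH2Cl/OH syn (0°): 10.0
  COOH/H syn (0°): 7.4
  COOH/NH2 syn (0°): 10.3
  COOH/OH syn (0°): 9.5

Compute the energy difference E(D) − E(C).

D is eclipsed. Br at 0° is eclipsed with OH at 0° (9.7); COOH at 120° is eclipsed with H at 120° (7.4); CH2Cl at 240° is eclipsed with NH2 at 240° (13.2). Total 30.3 kJ/mol.
C is eclipsed. Br at 0° is eclipsed with NH2 at 0° (10.0); COOH at 120° is eclipsed with OH at 120° (9.5); CH2Cl at 240° is eclipsed with H at 240° (8.2). Total 27.7 kJ/mol.
E(D) − E(C) = 30.3 − 27.7 = +2.6 kJ/mol.

+2.6 kJ/mol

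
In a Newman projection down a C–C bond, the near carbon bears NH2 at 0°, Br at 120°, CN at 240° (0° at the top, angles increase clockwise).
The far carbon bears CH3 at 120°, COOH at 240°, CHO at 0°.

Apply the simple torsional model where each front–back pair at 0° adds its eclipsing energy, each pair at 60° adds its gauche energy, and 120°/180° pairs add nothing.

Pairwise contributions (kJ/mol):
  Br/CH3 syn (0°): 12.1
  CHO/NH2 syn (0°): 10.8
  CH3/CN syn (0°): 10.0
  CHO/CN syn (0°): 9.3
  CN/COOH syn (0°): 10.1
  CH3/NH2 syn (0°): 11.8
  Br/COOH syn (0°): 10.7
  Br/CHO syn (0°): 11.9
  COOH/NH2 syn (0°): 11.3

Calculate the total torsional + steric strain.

This conformer (eclipsed): NH2–CHO eclipsed, Br–CH3 eclipsed, CN–COOH eclipsed; 10.8 + 12.1 + 10.1 = 33.0 kJ/mol.

33.0 kJ/mol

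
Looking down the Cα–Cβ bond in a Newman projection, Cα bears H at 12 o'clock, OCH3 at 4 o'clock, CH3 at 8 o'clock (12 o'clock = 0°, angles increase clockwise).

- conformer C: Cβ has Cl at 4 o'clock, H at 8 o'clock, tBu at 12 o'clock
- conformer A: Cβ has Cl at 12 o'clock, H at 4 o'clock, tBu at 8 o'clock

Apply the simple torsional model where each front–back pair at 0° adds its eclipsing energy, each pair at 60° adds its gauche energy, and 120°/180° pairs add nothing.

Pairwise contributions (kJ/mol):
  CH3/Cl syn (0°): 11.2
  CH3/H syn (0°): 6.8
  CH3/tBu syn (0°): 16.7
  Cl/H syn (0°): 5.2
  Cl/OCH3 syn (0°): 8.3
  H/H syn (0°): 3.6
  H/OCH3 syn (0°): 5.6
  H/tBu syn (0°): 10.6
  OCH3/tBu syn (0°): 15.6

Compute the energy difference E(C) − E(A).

-1.8 kJ/mol

C (eclipsed): H–tBu eclipsed, OCH3–Cl eclipsed, CH3–H eclipsed; 10.6 + 8.3 + 6.8 = 25.7 kJ/mol.
A (eclipsed): H–Cl eclipsed, OCH3–H eclipsed, CH3–tBu eclipsed; 5.2 + 5.6 + 16.7 = 27.5 kJ/mol.
E(C) − E(A) = 25.7 − 27.5 = -1.8 kJ/mol.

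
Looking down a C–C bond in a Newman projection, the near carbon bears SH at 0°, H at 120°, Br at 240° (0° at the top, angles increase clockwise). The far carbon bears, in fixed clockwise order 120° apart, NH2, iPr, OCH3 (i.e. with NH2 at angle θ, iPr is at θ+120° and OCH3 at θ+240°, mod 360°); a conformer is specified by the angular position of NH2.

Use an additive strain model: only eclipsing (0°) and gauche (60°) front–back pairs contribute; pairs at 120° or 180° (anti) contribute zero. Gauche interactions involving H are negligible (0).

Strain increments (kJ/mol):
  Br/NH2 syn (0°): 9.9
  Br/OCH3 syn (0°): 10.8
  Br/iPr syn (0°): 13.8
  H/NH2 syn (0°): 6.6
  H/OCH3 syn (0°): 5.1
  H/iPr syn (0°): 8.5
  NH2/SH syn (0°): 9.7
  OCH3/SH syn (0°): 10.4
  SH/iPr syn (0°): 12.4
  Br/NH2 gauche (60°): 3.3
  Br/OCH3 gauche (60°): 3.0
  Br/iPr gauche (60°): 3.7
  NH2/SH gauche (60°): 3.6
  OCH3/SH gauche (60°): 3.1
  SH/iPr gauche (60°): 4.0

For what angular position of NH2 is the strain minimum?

NH2 at 0° (eclipsed): SH–NH2 eclipsed, H–iPr eclipsed, Br–OCH3 eclipsed; 9.7 + 8.5 + 10.8 = 29.0 kJ/mol.
NH2 at 60° (staggered): SH–NH2 gauche, SH–OCH3 gauche, Br–iPr gauche, Br–OCH3 gauche; 3.6 + 3.1 + 3.7 + 3.0 = 13.4 kJ/mol.
NH2 at 120° (eclipsed): SH–OCH3 eclipsed, H–NH2 eclipsed, Br–iPr eclipsed; 10.4 + 6.6 + 13.8 = 30.8 kJ/mol.
NH2 at 180° (staggered): SH–iPr gauche, SH–OCH3 gauche, Br–NH2 gauche, Br–iPr gauche; 4.0 + 3.1 + 3.3 + 3.7 = 14.1 kJ/mol.
NH2 at 240° (eclipsed): SH–iPr eclipsed, H–OCH3 eclipsed, Br–NH2 eclipsed; 12.4 + 5.1 + 9.9 = 27.4 kJ/mol.
NH2 at 300° (staggered): SH–NH2 gauche, SH–iPr gauche, Br–NH2 gauche, Br–OCH3 gauche; 3.6 + 4.0 + 3.3 + 3.0 = 13.9 kJ/mol.
The minimum (13.4 kJ/mol) occurs with NH2 at 60°.

60°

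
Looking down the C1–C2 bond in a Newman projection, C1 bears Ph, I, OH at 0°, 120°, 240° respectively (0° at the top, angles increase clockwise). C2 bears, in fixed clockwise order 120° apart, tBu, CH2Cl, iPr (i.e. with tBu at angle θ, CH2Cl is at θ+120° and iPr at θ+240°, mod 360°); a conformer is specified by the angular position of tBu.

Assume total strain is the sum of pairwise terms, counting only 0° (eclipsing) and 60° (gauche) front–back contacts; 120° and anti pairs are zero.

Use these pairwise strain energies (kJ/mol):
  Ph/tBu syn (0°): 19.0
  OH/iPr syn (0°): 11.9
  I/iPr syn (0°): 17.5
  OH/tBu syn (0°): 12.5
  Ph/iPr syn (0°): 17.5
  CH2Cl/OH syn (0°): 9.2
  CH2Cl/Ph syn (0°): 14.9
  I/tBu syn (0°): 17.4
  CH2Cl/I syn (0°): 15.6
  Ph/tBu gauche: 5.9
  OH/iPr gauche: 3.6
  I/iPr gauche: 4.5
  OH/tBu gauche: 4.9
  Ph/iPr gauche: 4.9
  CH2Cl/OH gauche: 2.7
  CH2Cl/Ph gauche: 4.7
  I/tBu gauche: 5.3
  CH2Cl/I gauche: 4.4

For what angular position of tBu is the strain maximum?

tBu at 0° (eclipsed): Ph(0°)/tBu(0°) eclipsed 19.0; I(120°)/CH2Cl(120°) eclipsed 15.6; OH(240°)/iPr(240°) eclipsed 11.9 → 46.5 kJ/mol.
tBu at 60° (staggered): Ph(0°)/tBu(60°) gauche 5.9; Ph(0°)/iPr(300°) gauche 4.9; I(120°)/tBu(60°) gauche 5.3; I(120°)/CH2Cl(180°) gauche 4.4; OH(240°)/CH2Cl(180°) gauche 2.7; OH(240°)/iPr(300°) gauche 3.6 → 26.8 kJ/mol.
tBu at 120° (eclipsed): Ph(0°)/iPr(0°) eclipsed 17.5; I(120°)/tBu(120°) eclipsed 17.4; OH(240°)/CH2Cl(240°) eclipsed 9.2 → 44.1 kJ/mol.
tBu at 180° (staggered): Ph(0°)/CH2Cl(300°) gauche 4.7; Ph(0°)/iPr(60°) gauche 4.9; I(120°)/tBu(180°) gauche 5.3; I(120°)/iPr(60°) gauche 4.5; OH(240°)/tBu(180°) gauche 4.9; OH(240°)/CH2Cl(300°) gauche 2.7 → 27.0 kJ/mol.
tBu at 240° (eclipsed): Ph(0°)/CH2Cl(0°) eclipsed 14.9; I(120°)/iPr(120°) eclipsed 17.5; OH(240°)/tBu(240°) eclipsed 12.5 → 44.9 kJ/mol.
tBu at 300° (staggered): Ph(0°)/tBu(300°) gauche 5.9; Ph(0°)/CH2Cl(60°) gauche 4.7; I(120°)/CH2Cl(60°) gauche 4.4; I(120°)/iPr(180°) gauche 4.5; OH(240°)/tBu(300°) gauche 4.9; OH(240°)/iPr(180°) gauche 3.6 → 28.0 kJ/mol.
The maximum (46.5 kJ/mol) occurs with tBu at 0°.

0°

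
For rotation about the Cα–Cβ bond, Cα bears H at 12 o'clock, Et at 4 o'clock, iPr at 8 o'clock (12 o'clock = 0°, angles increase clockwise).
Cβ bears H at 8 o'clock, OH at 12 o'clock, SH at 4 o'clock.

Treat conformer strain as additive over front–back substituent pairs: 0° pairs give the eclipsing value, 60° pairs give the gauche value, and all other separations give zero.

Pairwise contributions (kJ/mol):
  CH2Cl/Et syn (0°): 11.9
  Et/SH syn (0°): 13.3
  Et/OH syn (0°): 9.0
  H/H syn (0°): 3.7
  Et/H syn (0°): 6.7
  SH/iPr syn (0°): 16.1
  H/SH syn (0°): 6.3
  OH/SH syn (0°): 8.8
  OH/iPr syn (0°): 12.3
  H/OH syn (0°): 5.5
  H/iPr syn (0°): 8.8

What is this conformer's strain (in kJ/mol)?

27.6 kJ/mol

This conformer is eclipsed. H at 0° is eclipsed with OH at 0° (5.5); Et at 120° is eclipsed with SH at 120° (13.3); iPr at 240° is eclipsed with H at 240° (8.8). Total 27.6 kJ/mol.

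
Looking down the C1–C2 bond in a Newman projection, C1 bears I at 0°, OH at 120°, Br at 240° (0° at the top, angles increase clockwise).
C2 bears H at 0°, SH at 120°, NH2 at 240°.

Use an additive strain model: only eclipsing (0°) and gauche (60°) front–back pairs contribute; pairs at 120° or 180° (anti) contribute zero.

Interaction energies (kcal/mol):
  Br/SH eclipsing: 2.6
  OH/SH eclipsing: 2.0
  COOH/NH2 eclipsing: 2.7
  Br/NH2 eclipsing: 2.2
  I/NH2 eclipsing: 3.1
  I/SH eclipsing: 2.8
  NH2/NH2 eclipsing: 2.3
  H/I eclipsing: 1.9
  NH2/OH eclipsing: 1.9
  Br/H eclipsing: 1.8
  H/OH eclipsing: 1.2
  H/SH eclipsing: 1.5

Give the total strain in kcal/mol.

This conformer is eclipsed. I at 0° is eclipsed with H at 0° (1.9); OH at 120° is eclipsed with SH at 120° (2.0); Br at 240° is eclipsed with NH2 at 240° (2.2). Total 6.1 kcal/mol.

6.1 kcal/mol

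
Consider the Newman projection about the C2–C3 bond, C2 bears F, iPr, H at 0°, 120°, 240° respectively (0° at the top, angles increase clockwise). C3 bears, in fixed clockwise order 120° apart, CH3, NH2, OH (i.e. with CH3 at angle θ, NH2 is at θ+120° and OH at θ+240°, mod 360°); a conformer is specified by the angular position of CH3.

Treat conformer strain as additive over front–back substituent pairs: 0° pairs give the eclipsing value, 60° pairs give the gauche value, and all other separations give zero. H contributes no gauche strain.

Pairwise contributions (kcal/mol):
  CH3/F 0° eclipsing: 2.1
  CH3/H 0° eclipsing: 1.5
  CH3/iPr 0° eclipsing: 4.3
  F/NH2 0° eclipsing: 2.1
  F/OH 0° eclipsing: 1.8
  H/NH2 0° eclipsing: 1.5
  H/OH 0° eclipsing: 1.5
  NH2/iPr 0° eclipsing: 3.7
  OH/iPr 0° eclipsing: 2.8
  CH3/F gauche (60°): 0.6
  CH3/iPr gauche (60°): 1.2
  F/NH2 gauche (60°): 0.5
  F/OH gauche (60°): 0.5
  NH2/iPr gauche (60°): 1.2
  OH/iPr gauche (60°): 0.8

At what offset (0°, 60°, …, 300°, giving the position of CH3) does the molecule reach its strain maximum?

CH3 at 0° (eclipsed): F(0°)/CH3(0°) eclipsed 2.1; iPr(120°)/NH2(120°) eclipsed 3.7; H(240°)/OH(240°) eclipsed 1.5 → 7.3 kcal/mol.
CH3 at 60° (staggered): F(0°)/CH3(60°) gauche 0.6; F(0°)/OH(300°) gauche 0.5; iPr(120°)/CH3(60°) gauche 1.2; iPr(120°)/NH2(180°) gauche 1.2 → 3.5 kcal/mol.
CH3 at 120° (eclipsed): F(0°)/OH(0°) eclipsed 1.8; iPr(120°)/CH3(120°) eclipsed 4.3; H(240°)/NH2(240°) eclipsed 1.5 → 7.6 kcal/mol.
CH3 at 180° (staggered): F(0°)/NH2(300°) gauche 0.5; F(0°)/OH(60°) gauche 0.5; iPr(120°)/CH3(180°) gauche 1.2; iPr(120°)/OH(60°) gauche 0.8 → 3.0 kcal/mol.
CH3 at 240° (eclipsed): F(0°)/NH2(0°) eclipsed 2.1; iPr(120°)/OH(120°) eclipsed 2.8; H(240°)/CH3(240°) eclipsed 1.5 → 6.4 kcal/mol.
CH3 at 300° (staggered): F(0°)/CH3(300°) gauche 0.6; F(0°)/NH2(60°) gauche 0.5; iPr(120°)/NH2(60°) gauche 1.2; iPr(120°)/OH(180°) gauche 0.8 → 3.1 kcal/mol.
The maximum (7.6 kcal/mol) occurs with CH3 at 120°.

120°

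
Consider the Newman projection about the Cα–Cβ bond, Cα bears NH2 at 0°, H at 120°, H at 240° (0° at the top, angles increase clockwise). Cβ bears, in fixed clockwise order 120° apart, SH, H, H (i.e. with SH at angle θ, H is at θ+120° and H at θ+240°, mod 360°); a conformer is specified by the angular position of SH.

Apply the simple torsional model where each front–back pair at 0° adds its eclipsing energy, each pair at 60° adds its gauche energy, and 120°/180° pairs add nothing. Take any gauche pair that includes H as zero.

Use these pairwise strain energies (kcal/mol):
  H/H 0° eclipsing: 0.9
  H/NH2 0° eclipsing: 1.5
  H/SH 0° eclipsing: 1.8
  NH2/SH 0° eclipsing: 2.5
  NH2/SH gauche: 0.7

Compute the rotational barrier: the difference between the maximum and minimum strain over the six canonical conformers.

SH at 0° is eclipsed. NH2 at 0° is eclipsed with SH at 0° (2.5); H at 120° is eclipsed with H at 120° (0.9); H at 240° is eclipsed with H at 240° (0.9). Total 4.3 kcal/mol.
SH at 60° is staggered. NH2 at 0° is gauche with SH at 60° (0.7). Total 0.7 kcal/mol.
SH at 120° is eclipsed. NH2 at 0° is eclipsed with H at 0° (1.5); H at 120° is eclipsed with SH at 120° (1.8); H at 240° is eclipsed with H at 240° (0.9). Total 4.2 kcal/mol.
SH at 180° (staggered): no non-H gauche contacts → 0.0 kcal/mol.
SH at 240° is eclipsed. NH2 at 0° is eclipsed with H at 0° (1.5); H at 120° is eclipsed with H at 120° (0.9); H at 240° is eclipsed with SH at 240° (1.8). Total 4.2 kcal/mol.
SH at 300° is staggered. NH2 at 0° is gauche with SH at 300° (0.7). Total 0.7 kcal/mol.
Max at 0° (4.3 kcal/mol), min at 180° (0.0 kcal/mol); barrier = 4.3 kcal/mol.

4.3 kcal/mol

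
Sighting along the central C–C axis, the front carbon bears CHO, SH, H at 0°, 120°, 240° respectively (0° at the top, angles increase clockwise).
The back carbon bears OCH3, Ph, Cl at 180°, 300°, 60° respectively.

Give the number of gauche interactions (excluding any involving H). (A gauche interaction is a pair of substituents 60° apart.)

4

Non-H gauche pairs: CHO(0°)/Ph(300°); CHO(0°)/Cl(60°); SH(120°)/OCH3(180°); SH(120°)/Cl(60°) — 4 interactions.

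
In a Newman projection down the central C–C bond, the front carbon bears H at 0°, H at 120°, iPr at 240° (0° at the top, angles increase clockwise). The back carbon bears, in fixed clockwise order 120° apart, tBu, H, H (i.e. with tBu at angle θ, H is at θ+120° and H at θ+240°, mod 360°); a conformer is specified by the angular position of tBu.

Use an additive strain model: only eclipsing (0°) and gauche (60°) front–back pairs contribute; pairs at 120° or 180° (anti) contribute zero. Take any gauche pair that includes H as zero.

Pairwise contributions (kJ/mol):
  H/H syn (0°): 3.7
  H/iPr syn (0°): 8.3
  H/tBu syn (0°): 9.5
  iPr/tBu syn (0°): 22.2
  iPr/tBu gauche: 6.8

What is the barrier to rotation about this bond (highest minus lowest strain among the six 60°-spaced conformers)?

29.6 kJ/mol

tBu at 0° is eclipsed. H at 0° is eclipsed with tBu at 0° (9.5); H at 120° is eclipsed with H at 120° (3.7); iPr at 240° is eclipsed with H at 240° (8.3). Total 21.5 kJ/mol.
tBu at 60° (staggered): no non-H gauche contacts → 0.0 kJ/mol.
tBu at 120° is eclipsed. H at 0° is eclipsed with H at 0° (3.7); H at 120° is eclipsed with tBu at 120° (9.5); iPr at 240° is eclipsed with H at 240° (8.3). Total 21.5 kJ/mol.
tBu at 180° is staggered. iPr at 240° is gauche with tBu at 180° (6.8). Total 6.8 kJ/mol.
tBu at 240° is eclipsed. H at 0° is eclipsed with H at 0° (3.7); H at 120° is eclipsed with H at 120° (3.7); iPr at 240° is eclipsed with tBu at 240° (22.2). Total 29.6 kJ/mol.
tBu at 300° is staggered. iPr at 240° is gauche with tBu at 300° (6.8). Total 6.8 kJ/mol.
Max at 240° (29.6 kJ/mol), min at 60° (0.0 kJ/mol); barrier = 29.6 kJ/mol.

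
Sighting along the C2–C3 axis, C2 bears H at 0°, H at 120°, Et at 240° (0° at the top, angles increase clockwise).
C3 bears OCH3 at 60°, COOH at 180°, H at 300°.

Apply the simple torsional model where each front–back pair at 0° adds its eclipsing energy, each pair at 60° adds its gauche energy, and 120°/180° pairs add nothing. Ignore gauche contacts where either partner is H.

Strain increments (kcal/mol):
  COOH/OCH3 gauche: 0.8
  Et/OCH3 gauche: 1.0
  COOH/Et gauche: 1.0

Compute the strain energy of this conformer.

1.0 kcal/mol

This conformer (staggered): Et–COOH gauche; 1.0 = 1.0 kcal/mol.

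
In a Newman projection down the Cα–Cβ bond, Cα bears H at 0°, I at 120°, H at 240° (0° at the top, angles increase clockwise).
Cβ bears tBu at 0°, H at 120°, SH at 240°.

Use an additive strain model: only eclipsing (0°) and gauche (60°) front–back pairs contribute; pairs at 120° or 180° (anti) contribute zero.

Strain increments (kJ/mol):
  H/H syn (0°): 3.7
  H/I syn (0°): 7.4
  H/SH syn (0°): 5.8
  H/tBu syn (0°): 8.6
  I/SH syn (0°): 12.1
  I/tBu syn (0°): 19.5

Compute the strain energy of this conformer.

This conformer (eclipsed): H(0°)/tBu(0°) eclipsed 8.6; I(120°)/H(120°) eclipsed 7.4; H(240°)/SH(240°) eclipsed 5.8 → 21.8 kJ/mol.

21.8 kJ/mol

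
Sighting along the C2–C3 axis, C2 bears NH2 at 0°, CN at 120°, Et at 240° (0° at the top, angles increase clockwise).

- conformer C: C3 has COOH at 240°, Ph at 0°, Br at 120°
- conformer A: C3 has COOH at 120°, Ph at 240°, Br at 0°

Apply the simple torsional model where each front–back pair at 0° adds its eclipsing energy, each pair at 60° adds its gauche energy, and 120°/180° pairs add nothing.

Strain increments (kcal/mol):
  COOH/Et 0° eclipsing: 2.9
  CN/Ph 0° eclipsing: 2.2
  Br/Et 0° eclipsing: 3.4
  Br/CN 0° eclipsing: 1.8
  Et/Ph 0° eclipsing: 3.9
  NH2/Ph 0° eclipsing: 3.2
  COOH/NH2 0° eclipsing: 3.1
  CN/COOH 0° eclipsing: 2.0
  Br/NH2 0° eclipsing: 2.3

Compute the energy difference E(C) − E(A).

C is eclipsed. NH2 at 0° is eclipsed with Ph at 0° (3.2); CN at 120° is eclipsed with Br at 120° (1.8); Et at 240° is eclipsed with COOH at 240° (2.9). Total 7.9 kcal/mol.
A is eclipsed. NH2 at 0° is eclipsed with Br at 0° (2.3); CN at 120° is eclipsed with COOH at 120° (2.0); Et at 240° is eclipsed with Ph at 240° (3.9). Total 8.2 kcal/mol.
E(C) − E(A) = 7.9 − 8.2 = -0.3 kcal/mol.

-0.3 kcal/mol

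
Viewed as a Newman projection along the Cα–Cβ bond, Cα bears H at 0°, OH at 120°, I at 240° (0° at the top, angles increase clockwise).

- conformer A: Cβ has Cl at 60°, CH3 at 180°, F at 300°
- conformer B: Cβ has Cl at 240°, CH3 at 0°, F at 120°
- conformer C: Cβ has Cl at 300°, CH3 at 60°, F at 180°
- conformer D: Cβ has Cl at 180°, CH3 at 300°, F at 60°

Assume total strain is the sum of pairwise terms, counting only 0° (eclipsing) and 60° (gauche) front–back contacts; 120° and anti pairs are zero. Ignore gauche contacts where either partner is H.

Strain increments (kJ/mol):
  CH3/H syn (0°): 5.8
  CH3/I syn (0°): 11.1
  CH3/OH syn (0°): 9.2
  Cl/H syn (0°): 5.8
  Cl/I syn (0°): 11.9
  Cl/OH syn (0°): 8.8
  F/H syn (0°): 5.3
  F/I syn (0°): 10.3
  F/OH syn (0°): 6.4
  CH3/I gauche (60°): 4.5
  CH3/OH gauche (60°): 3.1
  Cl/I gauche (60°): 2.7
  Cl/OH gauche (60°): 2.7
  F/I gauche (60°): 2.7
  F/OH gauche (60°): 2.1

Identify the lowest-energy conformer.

C

A is staggered. OH at 120° is gauche with Cl at 60° (2.7); OH at 120° is gauche with CH3 at 180° (3.1); I at 240° is gauche with CH3 at 180° (4.5); I at 240° is gauche with F at 300° (2.7). Total 13.0 kJ/mol.
B is eclipsed. H at 0° is eclipsed with CH3 at 0° (5.8); OH at 120° is eclipsed with F at 120° (6.4); I at 240° is eclipsed with Cl at 240° (11.9). Total 24.1 kJ/mol.
C is staggered. OH at 120° is gauche with CH3 at 60° (3.1); OH at 120° is gauche with F at 180° (2.1); I at 240° is gauche with Cl at 300° (2.7); I at 240° is gauche with F at 180° (2.7). Total 10.6 kJ/mol.
D is staggered. OH at 120° is gauche with Cl at 180° (2.7); OH at 120° is gauche with F at 60° (2.1); I at 240° is gauche with Cl at 180° (2.7); I at 240° is gauche with CH3 at 300° (4.5). Total 12.0 kJ/mol.
C has the lowest total (10.6 kJ/mol).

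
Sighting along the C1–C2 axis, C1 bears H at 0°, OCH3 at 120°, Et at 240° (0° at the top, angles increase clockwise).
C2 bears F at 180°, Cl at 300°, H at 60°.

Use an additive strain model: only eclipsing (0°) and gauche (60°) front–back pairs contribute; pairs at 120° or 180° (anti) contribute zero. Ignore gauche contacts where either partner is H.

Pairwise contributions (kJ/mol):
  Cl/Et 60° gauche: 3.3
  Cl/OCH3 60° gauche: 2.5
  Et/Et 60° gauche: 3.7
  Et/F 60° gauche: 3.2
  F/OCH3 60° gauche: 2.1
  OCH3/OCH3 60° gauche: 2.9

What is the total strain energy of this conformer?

This conformer is staggered. OCH3 at 120° is gauche with F at 180° (2.1); Et at 240° is gauche with F at 180° (3.2); Et at 240° is gauche with Cl at 300° (3.3). Total 8.6 kJ/mol.

8.6 kJ/mol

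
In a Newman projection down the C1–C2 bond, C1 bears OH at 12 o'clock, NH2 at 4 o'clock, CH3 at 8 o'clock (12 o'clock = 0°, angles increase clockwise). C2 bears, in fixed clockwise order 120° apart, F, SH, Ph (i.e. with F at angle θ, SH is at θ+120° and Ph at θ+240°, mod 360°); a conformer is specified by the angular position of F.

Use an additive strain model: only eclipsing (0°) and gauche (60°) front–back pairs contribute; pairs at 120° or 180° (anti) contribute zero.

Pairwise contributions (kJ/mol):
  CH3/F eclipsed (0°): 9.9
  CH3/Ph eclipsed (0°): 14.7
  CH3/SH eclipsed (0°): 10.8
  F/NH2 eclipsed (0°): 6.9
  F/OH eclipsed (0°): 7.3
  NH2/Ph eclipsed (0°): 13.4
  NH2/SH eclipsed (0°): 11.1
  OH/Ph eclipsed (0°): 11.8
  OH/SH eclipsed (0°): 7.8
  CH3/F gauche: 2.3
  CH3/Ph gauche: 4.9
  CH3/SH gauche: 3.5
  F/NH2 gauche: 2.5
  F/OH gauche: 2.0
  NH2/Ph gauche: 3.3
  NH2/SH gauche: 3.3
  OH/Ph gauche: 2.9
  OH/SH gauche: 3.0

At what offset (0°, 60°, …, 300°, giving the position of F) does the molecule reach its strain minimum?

180°

F at 0° (eclipsed): OH–F eclipsed, NH2–SH eclipsed, CH3–Ph eclipsed; 7.3 + 11.1 + 14.7 = 33.1 kJ/mol.
F at 60° (staggered): OH–F gauche, OH–Ph gauche, NH2–F gauche, NH2–SH gauche, CH3–SH gauche, CH3–Ph gauche; 2.0 + 2.9 + 2.5 + 3.3 + 3.5 + 4.9 = 19.1 kJ/mol.
F at 120° (eclipsed): OH–Ph eclipsed, NH2–F eclipsed, CH3–SH eclipsed; 11.8 + 6.9 + 10.8 = 29.5 kJ/mol.
F at 180° (staggered): OH–SH gauche, OH–Ph gauche, NH2–F gauche, NH2–Ph gauche, CH3–F gauche, CH3–SH gauche; 3.0 + 2.9 + 2.5 + 3.3 + 2.3 + 3.5 = 17.5 kJ/mol.
F at 240° (eclipsed): OH–SH eclipsed, NH2–Ph eclipsed, CH3–F eclipsed; 7.8 + 13.4 + 9.9 = 31.1 kJ/mol.
F at 300° (staggered): OH–F gauche, OH–SH gauche, NH2–SH gauche, NH2–Ph gauche, CH3–F gauche, CH3–Ph gauche; 2.0 + 3.0 + 3.3 + 3.3 + 2.3 + 4.9 = 18.8 kJ/mol.
The minimum (17.5 kJ/mol) occurs with F at 180°.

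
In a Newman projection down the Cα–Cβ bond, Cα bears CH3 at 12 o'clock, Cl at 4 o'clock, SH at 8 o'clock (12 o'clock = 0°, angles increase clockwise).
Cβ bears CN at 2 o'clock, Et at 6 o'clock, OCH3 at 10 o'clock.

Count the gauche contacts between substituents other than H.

6

Non-H gauche pairs: CH3(0°)/CN(60°); CH3(0°)/OCH3(300°); Cl(120°)/CN(60°); Cl(120°)/Et(180°); SH(240°)/Et(180°); SH(240°)/OCH3(300°) — 6 interactions.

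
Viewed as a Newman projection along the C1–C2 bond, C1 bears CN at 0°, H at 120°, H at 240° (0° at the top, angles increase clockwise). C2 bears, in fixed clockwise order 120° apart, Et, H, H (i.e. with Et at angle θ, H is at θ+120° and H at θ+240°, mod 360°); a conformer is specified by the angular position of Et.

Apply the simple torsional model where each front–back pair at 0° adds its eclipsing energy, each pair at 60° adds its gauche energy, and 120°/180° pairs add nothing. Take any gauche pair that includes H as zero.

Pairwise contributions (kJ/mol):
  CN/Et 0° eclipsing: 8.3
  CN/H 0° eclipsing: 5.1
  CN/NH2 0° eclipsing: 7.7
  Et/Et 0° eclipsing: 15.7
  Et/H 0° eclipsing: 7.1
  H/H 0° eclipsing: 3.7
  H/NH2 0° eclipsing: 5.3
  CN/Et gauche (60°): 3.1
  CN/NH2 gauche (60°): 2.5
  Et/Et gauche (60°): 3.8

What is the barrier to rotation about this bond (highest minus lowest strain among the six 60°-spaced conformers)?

15.9 kJ/mol

Et at 0° (eclipsed): CN–Et eclipsed, H–H eclipsed, H–H eclipsed; 8.3 + 3.7 + 3.7 = 15.7 kJ/mol.
Et at 60° (staggered): CN–Et gauche; 3.1 = 3.1 kJ/mol.
Et at 120° (eclipsed): CN–H eclipsed, H–Et eclipsed, H–H eclipsed; 5.1 + 7.1 + 3.7 = 15.9 kJ/mol.
Et at 180° (staggered): no non-H gauche contacts → 0.0 kJ/mol.
Et at 240° (eclipsed): CN–H eclipsed, H–H eclipsed, H–Et eclipsed; 5.1 + 3.7 + 7.1 = 15.9 kJ/mol.
Et at 300° (staggered): CN–Et gauche; 3.1 = 3.1 kJ/mol.
Max at 120° (15.9 kJ/mol), min at 180° (0.0 kJ/mol); barrier = 15.9 kJ/mol.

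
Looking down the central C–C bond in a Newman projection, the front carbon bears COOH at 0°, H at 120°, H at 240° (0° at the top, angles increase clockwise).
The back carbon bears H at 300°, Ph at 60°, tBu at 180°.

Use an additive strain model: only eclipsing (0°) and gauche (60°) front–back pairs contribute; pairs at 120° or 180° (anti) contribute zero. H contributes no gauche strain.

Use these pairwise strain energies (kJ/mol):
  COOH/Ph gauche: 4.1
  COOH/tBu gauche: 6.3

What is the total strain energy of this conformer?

4.1 kJ/mol

This conformer (staggered): COOH(0°)/Ph(60°) gauche 4.1 → 4.1 kJ/mol.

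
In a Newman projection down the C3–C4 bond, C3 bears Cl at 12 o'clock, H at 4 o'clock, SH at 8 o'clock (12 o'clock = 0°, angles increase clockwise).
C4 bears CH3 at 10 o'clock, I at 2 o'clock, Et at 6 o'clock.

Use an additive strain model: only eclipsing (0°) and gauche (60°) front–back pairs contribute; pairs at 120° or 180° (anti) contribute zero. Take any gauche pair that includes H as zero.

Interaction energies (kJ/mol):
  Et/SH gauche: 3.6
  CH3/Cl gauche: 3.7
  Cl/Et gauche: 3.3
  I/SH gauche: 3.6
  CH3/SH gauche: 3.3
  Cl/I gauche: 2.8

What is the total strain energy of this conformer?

13.4 kJ/mol

This conformer (staggered): Cl(0°)/CH3(300°) gauche 3.7; Cl(0°)/I(60°) gauche 2.8; SH(240°)/CH3(300°) gauche 3.3; SH(240°)/Et(180°) gauche 3.6 → 13.4 kJ/mol.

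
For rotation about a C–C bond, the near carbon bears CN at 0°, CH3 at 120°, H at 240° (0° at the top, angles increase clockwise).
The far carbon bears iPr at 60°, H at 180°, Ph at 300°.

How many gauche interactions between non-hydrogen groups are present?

3

Non-H gauche pairs: CN(0°)/iPr(60°); CN(0°)/Ph(300°); CH3(120°)/iPr(60°) — 3 interactions.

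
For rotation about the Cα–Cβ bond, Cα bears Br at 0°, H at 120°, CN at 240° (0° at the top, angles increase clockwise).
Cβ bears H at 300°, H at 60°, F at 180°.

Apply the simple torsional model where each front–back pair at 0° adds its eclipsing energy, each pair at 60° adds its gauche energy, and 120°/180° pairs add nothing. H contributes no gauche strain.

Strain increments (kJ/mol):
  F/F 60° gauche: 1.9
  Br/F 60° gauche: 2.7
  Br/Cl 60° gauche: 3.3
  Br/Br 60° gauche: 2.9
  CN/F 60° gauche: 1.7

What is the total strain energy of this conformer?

This conformer is staggered. CN at 240° is gauche with F at 180° (1.7). Total 1.7 kJ/mol.

1.7 kJ/mol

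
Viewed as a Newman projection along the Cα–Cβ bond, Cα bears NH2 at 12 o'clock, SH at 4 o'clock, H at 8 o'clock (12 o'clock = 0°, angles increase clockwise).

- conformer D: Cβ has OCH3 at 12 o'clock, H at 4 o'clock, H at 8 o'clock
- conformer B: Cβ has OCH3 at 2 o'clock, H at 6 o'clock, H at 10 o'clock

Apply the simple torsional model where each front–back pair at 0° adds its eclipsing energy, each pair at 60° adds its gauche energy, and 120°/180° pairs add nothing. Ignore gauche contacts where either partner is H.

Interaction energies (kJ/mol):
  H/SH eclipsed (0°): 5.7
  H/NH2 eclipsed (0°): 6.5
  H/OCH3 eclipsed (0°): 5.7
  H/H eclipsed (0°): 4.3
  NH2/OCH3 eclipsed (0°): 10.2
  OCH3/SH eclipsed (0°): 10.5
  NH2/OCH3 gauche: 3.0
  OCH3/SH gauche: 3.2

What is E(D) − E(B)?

D is eclipsed. NH2 at 0° is eclipsed with OCH3 at 0° (10.2); SH at 120° is eclipsed with H at 120° (5.7); H at 240° is eclipsed with H at 240° (4.3). Total 20.2 kJ/mol.
B is staggered. NH2 at 0° is gauche with OCH3 at 60° (3.0); SH at 120° is gauche with OCH3 at 60° (3.2). Total 6.2 kJ/mol.
E(D) − E(B) = 20.2 − 6.2 = +14.0 kJ/mol.

+14.0 kJ/mol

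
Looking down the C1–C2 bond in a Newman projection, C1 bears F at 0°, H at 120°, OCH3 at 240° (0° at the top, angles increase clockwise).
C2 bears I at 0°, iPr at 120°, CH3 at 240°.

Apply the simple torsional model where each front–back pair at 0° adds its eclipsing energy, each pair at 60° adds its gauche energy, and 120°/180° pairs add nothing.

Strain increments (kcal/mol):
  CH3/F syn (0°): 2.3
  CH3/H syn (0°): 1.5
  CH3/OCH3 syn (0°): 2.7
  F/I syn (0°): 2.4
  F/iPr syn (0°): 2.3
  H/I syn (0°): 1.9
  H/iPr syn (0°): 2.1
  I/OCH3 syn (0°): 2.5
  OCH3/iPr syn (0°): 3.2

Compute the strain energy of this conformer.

This conformer (eclipsed): F(0°)/I(0°) eclipsed 2.4; H(120°)/iPr(120°) eclipsed 2.1; OCH3(240°)/CH3(240°) eclipsed 2.7 → 7.2 kcal/mol.

7.2 kcal/mol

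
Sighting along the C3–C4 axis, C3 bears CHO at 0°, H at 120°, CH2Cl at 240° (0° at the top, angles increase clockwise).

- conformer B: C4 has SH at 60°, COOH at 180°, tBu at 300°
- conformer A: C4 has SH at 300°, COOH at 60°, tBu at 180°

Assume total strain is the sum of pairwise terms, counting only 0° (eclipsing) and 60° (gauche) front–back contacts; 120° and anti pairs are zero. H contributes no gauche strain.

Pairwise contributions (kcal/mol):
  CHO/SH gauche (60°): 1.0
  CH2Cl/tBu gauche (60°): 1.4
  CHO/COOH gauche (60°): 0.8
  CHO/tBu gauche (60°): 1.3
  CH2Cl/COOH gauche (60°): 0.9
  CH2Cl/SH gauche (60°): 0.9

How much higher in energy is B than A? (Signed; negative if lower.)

B (staggered): CHO(0°)/SH(60°) gauche 1.0; CHO(0°)/tBu(300°) gauche 1.3; CH2Cl(240°)/COOH(180°) gauche 0.9; CH2Cl(240°)/tBu(300°) gauche 1.4 → 4.6 kcal/mol.
A (staggered): CHO(0°)/SH(300°) gauche 1.0; CHO(0°)/COOH(60°) gauche 0.8; CH2Cl(240°)/SH(300°) gauche 0.9; CH2Cl(240°)/tBu(180°) gauche 1.4 → 4.1 kcal/mol.
E(B) − E(A) = 4.6 − 4.1 = +0.5 kcal/mol.

+0.5 kcal/mol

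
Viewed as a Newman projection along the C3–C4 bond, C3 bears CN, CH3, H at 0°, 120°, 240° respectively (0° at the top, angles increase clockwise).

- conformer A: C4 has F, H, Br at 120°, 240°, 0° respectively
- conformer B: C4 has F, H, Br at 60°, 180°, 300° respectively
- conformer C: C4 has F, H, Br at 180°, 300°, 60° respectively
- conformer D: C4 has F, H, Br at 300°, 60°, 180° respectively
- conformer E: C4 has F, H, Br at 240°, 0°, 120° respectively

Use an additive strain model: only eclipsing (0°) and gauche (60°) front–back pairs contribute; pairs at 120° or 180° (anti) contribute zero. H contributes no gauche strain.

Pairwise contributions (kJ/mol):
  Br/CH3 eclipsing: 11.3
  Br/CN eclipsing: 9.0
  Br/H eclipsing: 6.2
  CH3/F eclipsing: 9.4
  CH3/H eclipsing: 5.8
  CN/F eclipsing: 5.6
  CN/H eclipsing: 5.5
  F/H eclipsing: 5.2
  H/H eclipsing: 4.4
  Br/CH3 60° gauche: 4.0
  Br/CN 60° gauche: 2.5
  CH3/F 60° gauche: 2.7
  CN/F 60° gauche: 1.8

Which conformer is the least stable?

A is eclipsed. CN at 0° is eclipsed with Br at 0° (9.0); CH3 at 120° is eclipsed with F at 120° (9.4); H at 240° is eclipsed with H at 240° (4.4). Total 22.8 kJ/mol.
B is staggered. CN at 0° is gauche with F at 60° (1.8); CN at 0° is gauche with Br at 300° (2.5); CH3 at 120° is gauche with F at 60° (2.7). Total 7.0 kJ/mol.
C is staggered. CN at 0° is gauche with Br at 60° (2.5); CH3 at 120° is gauche with F at 180° (2.7); CH3 at 120° is gauche with Br at 60° (4.0). Total 9.2 kJ/mol.
D is staggered. CN at 0° is gauche with F at 300° (1.8); CH3 at 120° is gauche with Br at 180° (4.0). Total 5.8 kJ/mol.
E is eclipsed. CN at 0° is eclipsed with H at 0° (5.5); CH3 at 120° is eclipsed with Br at 120° (11.3); H at 240° is eclipsed with F at 240° (5.2). Total 22.0 kJ/mol.
A has the highest total (22.8 kJ/mol).

A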